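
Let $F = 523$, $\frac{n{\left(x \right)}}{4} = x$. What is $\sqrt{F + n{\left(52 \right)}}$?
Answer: $\sqrt{731} \approx 27.037$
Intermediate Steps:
$n{\left(x \right)} = 4 x$
$\sqrt{F + n{\left(52 \right)}} = \sqrt{523 + 4 \cdot 52} = \sqrt{523 + 208} = \sqrt{731}$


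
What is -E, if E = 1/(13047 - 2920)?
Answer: -1/10127 ≈ -9.8746e-5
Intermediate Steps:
E = 1/10127 ≈ 9.8746e-5
-E = -1*1/10127 = -1/10127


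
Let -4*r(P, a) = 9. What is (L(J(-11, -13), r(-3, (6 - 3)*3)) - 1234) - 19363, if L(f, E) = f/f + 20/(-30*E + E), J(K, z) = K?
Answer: -5375476/261 ≈ -20596.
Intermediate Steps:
r(P, a) = -9/4 (r(P, a) = -¼*9 = -9/4)
L(f, E) = 1 - 20/(29*E) (L(f, E) = 1 + 20/((-29*E)) = 1 + 20*(-1/(29*E)) = 1 - 20/(29*E))
(L(J(-11, -13), r(-3, (6 - 3)*3)) - 1234) - 19363 = ((-20/29 - 9/4)/(-9/4) - 1234) - 19363 = (-4/9*(-341/116) - 1234) - 19363 = (341/261 - 1234) - 19363 = -321733/261 - 19363 = -5375476/261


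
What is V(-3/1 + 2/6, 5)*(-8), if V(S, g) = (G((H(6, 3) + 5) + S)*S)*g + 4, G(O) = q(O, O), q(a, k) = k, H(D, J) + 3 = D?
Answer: 4832/9 ≈ 536.89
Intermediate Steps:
H(D, J) = -3 + D
G(O) = O
V(S, g) = 4 + S*g*(8 + S) (V(S, g) = ((((-3 + 6) + 5) + S)*S)*g + 4 = (((3 + 5) + S)*S)*g + 4 = ((8 + S)*S)*g + 4 = (S*(8 + S))*g + 4 = S*g*(8 + S) + 4 = 4 + S*g*(8 + S))
V(-3/1 + 2/6, 5)*(-8) = (4 + (-3/1 + 2/6)*5*(8 + (-3/1 + 2/6)))*(-8) = (4 + (-3*1 + 2*(1/6))*5*(8 + (-3*1 + 2*(1/6))))*(-8) = (4 + (-3 + 1/3)*5*(8 + (-3 + 1/3)))*(-8) = (4 - 8/3*5*(8 - 8/3))*(-8) = (4 - 8/3*5*16/3)*(-8) = (4 - 640/9)*(-8) = -604/9*(-8) = 4832/9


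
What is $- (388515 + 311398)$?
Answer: $-699913$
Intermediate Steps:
$- (388515 + 311398) = \left(-1\right) 699913 = -699913$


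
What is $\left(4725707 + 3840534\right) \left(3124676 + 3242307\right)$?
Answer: $54541110820903$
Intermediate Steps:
$\left(4725707 + 3840534\right) \left(3124676 + 3242307\right) = 8566241 \cdot 6366983 = 54541110820903$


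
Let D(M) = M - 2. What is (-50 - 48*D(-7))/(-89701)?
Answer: -382/89701 ≈ -0.0042586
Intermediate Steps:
D(M) = -2 + M
(-50 - 48*D(-7))/(-89701) = (-50 - 48*(-2 - 7))/(-89701) = (-50 - 48*(-9))*(-1/89701) = (-50 + 432)*(-1/89701) = 382*(-1/89701) = -382/89701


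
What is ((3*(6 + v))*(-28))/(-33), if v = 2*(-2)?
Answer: 56/11 ≈ 5.0909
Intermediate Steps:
v = -4
((3*(6 + v))*(-28))/(-33) = ((3*(6 - 4))*(-28))/(-33) = ((3*2)*(-28))*(-1/33) = (6*(-28))*(-1/33) = -168*(-1/33) = 56/11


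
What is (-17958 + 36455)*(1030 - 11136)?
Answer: -186930682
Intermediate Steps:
(-17958 + 36455)*(1030 - 11136) = 18497*(-10106) = -186930682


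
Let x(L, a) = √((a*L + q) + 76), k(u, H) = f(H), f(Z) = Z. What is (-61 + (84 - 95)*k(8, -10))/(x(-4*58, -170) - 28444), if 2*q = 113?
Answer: -2787512/1618043127 - 49*√158290/1618043127 ≈ -0.0017348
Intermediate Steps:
q = 113/2 (q = (½)*113 = 113/2 ≈ 56.500)
k(u, H) = H
x(L, a) = √(265/2 + L*a) (x(L, a) = √((a*L + 113/2) + 76) = √((L*a + 113/2) + 76) = √((113/2 + L*a) + 76) = √(265/2 + L*a))
(-61 + (84 - 95)*k(8, -10))/(x(-4*58, -170) - 28444) = (-61 + (84 - 95)*(-10))/(√(530 + 4*(-4*58)*(-170))/2 - 28444) = (-61 - 11*(-10))/(√(530 + 4*(-232)*(-170))/2 - 28444) = (-61 + 110)/(√(530 + 157760)/2 - 28444) = 49/(√158290/2 - 28444) = 49/(-28444 + √158290/2)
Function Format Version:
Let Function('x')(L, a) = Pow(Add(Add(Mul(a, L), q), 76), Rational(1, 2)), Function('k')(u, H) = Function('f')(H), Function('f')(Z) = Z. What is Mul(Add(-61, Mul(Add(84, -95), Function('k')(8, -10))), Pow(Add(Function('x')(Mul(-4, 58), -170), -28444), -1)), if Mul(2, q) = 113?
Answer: Add(Rational(-2787512, 1618043127), Mul(Rational(-49, 1618043127), Pow(158290, Rational(1, 2)))) ≈ -0.0017348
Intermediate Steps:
q = Rational(113, 2) (q = Mul(Rational(1, 2), 113) = Rational(113, 2) ≈ 56.500)
Function('k')(u, H) = H
Function('x')(L, a) = Pow(Add(Rational(265, 2), Mul(L, a)), Rational(1, 2)) (Function('x')(L, a) = Pow(Add(Add(Mul(a, L), Rational(113, 2)), 76), Rational(1, 2)) = Pow(Add(Add(Mul(L, a), Rational(113, 2)), 76), Rational(1, 2)) = Pow(Add(Add(Rational(113, 2), Mul(L, a)), 76), Rational(1, 2)) = Pow(Add(Rational(265, 2), Mul(L, a)), Rational(1, 2)))
Mul(Add(-61, Mul(Add(84, -95), Function('k')(8, -10))), Pow(Add(Function('x')(Mul(-4, 58), -170), -28444), -1)) = Mul(Add(-61, Mul(Add(84, -95), -10)), Pow(Add(Mul(Rational(1, 2), Pow(Add(530, Mul(4, Mul(-4, 58), -170)), Rational(1, 2))), -28444), -1)) = Mul(Add(-61, Mul(-11, -10)), Pow(Add(Mul(Rational(1, 2), Pow(Add(530, Mul(4, -232, -170)), Rational(1, 2))), -28444), -1)) = Mul(Add(-61, 110), Pow(Add(Mul(Rational(1, 2), Pow(Add(530, 157760), Rational(1, 2))), -28444), -1)) = Mul(49, Pow(Add(Mul(Rational(1, 2), Pow(158290, Rational(1, 2))), -28444), -1)) = Mul(49, Pow(Add(-28444, Mul(Rational(1, 2), Pow(158290, Rational(1, 2)))), -1))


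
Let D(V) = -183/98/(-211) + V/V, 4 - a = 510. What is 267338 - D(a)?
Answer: 5527994303/20678 ≈ 2.6734e+5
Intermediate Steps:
a = -506 (a = 4 - 1*510 = 4 - 510 = -506)
D(V) = 20861/20678 (D(V) = -183*1/98*(-1/211) + 1 = -183/98*(-1/211) + 1 = 183/20678 + 1 = 20861/20678)
267338 - D(a) = 267338 - 1*20861/20678 = 267338 - 20861/20678 = 5527994303/20678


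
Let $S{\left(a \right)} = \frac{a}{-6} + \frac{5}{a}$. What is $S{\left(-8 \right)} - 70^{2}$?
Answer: $- \frac{117583}{24} \approx -4899.3$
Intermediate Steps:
$S{\left(a \right)} = \frac{5}{a} - \frac{a}{6}$ ($S{\left(a \right)} = a \left(- \frac{1}{6}\right) + \frac{5}{a} = - \frac{a}{6} + \frac{5}{a} = \frac{5}{a} - \frac{a}{6}$)
$S{\left(-8 \right)} - 70^{2} = \left(\frac{5}{-8} - - \frac{4}{3}\right) - 70^{2} = \left(5 \left(- \frac{1}{8}\right) + \frac{4}{3}\right) - 4900 = \left(- \frac{5}{8} + \frac{4}{3}\right) - 4900 = \frac{17}{24} - 4900 = - \frac{117583}{24}$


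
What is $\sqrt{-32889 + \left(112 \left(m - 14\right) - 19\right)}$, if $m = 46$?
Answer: $2 i \sqrt{7331} \approx 171.24 i$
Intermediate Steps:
$\sqrt{-32889 + \left(112 \left(m - 14\right) - 19\right)} = \sqrt{-32889 - \left(19 - 112 \left(46 - 14\right)\right)} = \sqrt{-32889 + \left(112 \cdot 32 - 19\right)} = \sqrt{-32889 + \left(3584 - 19\right)} = \sqrt{-32889 + 3565} = \sqrt{-29324} = 2 i \sqrt{7331}$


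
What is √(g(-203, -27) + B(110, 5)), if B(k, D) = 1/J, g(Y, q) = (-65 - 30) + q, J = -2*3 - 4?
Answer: I*√12210/10 ≈ 11.05*I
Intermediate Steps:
J = -10 (J = -6 - 4 = -10)
g(Y, q) = -95 + q
B(k, D) = -⅒ (B(k, D) = 1/(-10) = -⅒)
√(g(-203, -27) + B(110, 5)) = √((-95 - 27) - ⅒) = √(-122 - ⅒) = √(-1221/10) = I*√12210/10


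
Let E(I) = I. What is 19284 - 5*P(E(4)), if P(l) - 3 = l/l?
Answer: 19264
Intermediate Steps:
P(l) = 4 (P(l) = 3 + l/l = 3 + 1 = 4)
19284 - 5*P(E(4)) = 19284 - 5*4 = 19284 - 1*20 = 19284 - 20 = 19264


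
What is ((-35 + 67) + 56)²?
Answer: 7744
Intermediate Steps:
((-35 + 67) + 56)² = (32 + 56)² = 88² = 7744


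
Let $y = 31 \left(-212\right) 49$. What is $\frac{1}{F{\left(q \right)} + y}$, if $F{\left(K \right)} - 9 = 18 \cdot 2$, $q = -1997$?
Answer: $- \frac{1}{321983} \approx -3.1058 \cdot 10^{-6}$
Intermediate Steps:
$F{\left(K \right)} = 45$ ($F{\left(K \right)} = 9 + 18 \cdot 2 = 9 + 36 = 45$)
$y = -322028$ ($y = \left(-6572\right) 49 = -322028$)
$\frac{1}{F{\left(q \right)} + y} = \frac{1}{45 - 322028} = \frac{1}{-321983} = - \frac{1}{321983}$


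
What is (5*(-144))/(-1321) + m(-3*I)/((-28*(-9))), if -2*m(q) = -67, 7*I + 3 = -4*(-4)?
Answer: 451387/665784 ≈ 0.67798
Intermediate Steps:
I = 13/7 (I = -3/7 + (-4*(-4))/7 = -3/7 + (⅐)*16 = -3/7 + 16/7 = 13/7 ≈ 1.8571)
m(q) = 67/2 (m(q) = -½*(-67) = 67/2)
(5*(-144))/(-1321) + m(-3*I)/((-28*(-9))) = (5*(-144))/(-1321) + 67/(2*((-28*(-9)))) = -720*(-1/1321) + (67/2)/252 = 720/1321 + (67/2)*(1/252) = 720/1321 + 67/504 = 451387/665784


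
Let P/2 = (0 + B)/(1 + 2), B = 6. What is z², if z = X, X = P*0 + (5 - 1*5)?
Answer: 0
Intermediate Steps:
P = 4 (P = 2*((0 + 6)/(1 + 2)) = 2*(6/3) = 2*(6*(⅓)) = 2*2 = 4)
X = 0 (X = 4*0 + (5 - 1*5) = 0 + (5 - 5) = 0 + 0 = 0)
z = 0
z² = 0² = 0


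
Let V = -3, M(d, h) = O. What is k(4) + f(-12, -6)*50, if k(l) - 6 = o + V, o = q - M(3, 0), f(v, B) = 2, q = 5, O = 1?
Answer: 107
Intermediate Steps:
M(d, h) = 1
o = 4 (o = 5 - 1*1 = 5 - 1 = 4)
k(l) = 7 (k(l) = 6 + (4 - 3) = 6 + 1 = 7)
k(4) + f(-12, -6)*50 = 7 + 2*50 = 7 + 100 = 107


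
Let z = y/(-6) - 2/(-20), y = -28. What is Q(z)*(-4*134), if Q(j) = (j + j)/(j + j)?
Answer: -536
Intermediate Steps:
z = 143/30 (z = -28/(-6) - 2/(-20) = -28*(-⅙) - 2*(-1/20) = 14/3 + ⅒ = 143/30 ≈ 4.7667)
Q(j) = 1 (Q(j) = (2*j)/((2*j)) = (2*j)*(1/(2*j)) = 1)
Q(z)*(-4*134) = 1*(-4*134) = 1*(-536) = -536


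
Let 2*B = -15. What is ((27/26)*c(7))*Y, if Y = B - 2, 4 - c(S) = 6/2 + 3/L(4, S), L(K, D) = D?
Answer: -513/91 ≈ -5.6374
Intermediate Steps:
B = -15/2 (B = (½)*(-15) = -15/2 ≈ -7.5000)
c(S) = 1 - 3/S (c(S) = 4 - (6/2 + 3/S) = 4 - (6*(½) + 3/S) = 4 - (3 + 3/S) = 4 + (-3 - 3/S) = 1 - 3/S)
Y = -19/2 (Y = -15/2 - 2 = -19/2 ≈ -9.5000)
((27/26)*c(7))*Y = ((27/26)*((-3 + 7)/7))*(-19/2) = ((27*(1/26))*((⅐)*4))*(-19/2) = ((27/26)*(4/7))*(-19/2) = (54/91)*(-19/2) = -513/91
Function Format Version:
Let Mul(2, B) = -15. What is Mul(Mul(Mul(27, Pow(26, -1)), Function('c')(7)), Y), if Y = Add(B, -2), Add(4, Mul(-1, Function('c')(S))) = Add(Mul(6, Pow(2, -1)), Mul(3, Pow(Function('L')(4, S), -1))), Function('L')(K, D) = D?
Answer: Rational(-513, 91) ≈ -5.6374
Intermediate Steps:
B = Rational(-15, 2) (B = Mul(Rational(1, 2), -15) = Rational(-15, 2) ≈ -7.5000)
Function('c')(S) = Add(1, Mul(-3, Pow(S, -1))) (Function('c')(S) = Add(4, Mul(-1, Add(Mul(6, Pow(2, -1)), Mul(3, Pow(S, -1))))) = Add(4, Mul(-1, Add(Mul(6, Rational(1, 2)), Mul(3, Pow(S, -1))))) = Add(4, Mul(-1, Add(3, Mul(3, Pow(S, -1))))) = Add(4, Add(-3, Mul(-3, Pow(S, -1)))) = Add(1, Mul(-3, Pow(S, -1))))
Y = Rational(-19, 2) (Y = Add(Rational(-15, 2), -2) = Rational(-19, 2) ≈ -9.5000)
Mul(Mul(Mul(27, Pow(26, -1)), Function('c')(7)), Y) = Mul(Mul(Mul(27, Pow(26, -1)), Mul(Pow(7, -1), Add(-3, 7))), Rational(-19, 2)) = Mul(Mul(Mul(27, Rational(1, 26)), Mul(Rational(1, 7), 4)), Rational(-19, 2)) = Mul(Mul(Rational(27, 26), Rational(4, 7)), Rational(-19, 2)) = Mul(Rational(54, 91), Rational(-19, 2)) = Rational(-513, 91)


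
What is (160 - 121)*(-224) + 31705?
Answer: 22969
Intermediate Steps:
(160 - 121)*(-224) + 31705 = 39*(-224) + 31705 = -8736 + 31705 = 22969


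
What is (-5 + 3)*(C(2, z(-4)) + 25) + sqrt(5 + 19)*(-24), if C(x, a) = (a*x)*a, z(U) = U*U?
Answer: -1074 - 48*sqrt(6) ≈ -1191.6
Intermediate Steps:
z(U) = U**2
C(x, a) = x*a**2
(-5 + 3)*(C(2, z(-4)) + 25) + sqrt(5 + 19)*(-24) = (-5 + 3)*(2*((-4)**2)**2 + 25) + sqrt(5 + 19)*(-24) = -2*(2*16**2 + 25) + sqrt(24)*(-24) = -2*(2*256 + 25) + (2*sqrt(6))*(-24) = -2*(512 + 25) - 48*sqrt(6) = -2*537 - 48*sqrt(6) = -1074 - 48*sqrt(6)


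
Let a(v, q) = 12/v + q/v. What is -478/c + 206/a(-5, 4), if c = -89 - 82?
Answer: -84241/1368 ≈ -61.580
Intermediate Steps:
c = -171
-478/c + 206/a(-5, 4) = -478/(-171) + 206/(((12 + 4)/(-5))) = -478*(-1/171) + 206/((-⅕*16)) = 478/171 + 206/(-16/5) = 478/171 + 206*(-5/16) = 478/171 - 515/8 = -84241/1368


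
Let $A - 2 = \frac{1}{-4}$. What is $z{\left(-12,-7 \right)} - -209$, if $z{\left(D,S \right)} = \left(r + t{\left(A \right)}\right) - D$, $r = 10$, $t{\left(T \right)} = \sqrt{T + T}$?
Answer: $231 + \frac{\sqrt{14}}{2} \approx 232.87$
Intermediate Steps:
$A = \frac{7}{4}$ ($A = 2 + \frac{1}{-4} = 2 - \frac{1}{4} = \frac{7}{4} \approx 1.75$)
$t{\left(T \right)} = \sqrt{2} \sqrt{T}$ ($t{\left(T \right)} = \sqrt{2 T} = \sqrt{2} \sqrt{T}$)
$z{\left(D,S \right)} = 10 + \frac{\sqrt{14}}{2} - D$ ($z{\left(D,S \right)} = \left(10 + \sqrt{2} \sqrt{\frac{7}{4}}\right) - D = \left(10 + \sqrt{2} \frac{\sqrt{7}}{2}\right) - D = \left(10 + \frac{\sqrt{14}}{2}\right) - D = 10 + \frac{\sqrt{14}}{2} - D$)
$z{\left(-12,-7 \right)} - -209 = \left(10 + \frac{\sqrt{14}}{2} - -12\right) - -209 = \left(10 + \frac{\sqrt{14}}{2} + 12\right) + 209 = \left(22 + \frac{\sqrt{14}}{2}\right) + 209 = 231 + \frac{\sqrt{14}}{2}$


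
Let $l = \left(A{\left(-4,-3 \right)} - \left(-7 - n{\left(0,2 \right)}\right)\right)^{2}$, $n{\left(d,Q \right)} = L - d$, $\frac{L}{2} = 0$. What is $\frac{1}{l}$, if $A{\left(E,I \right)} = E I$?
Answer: $\frac{1}{361} \approx 0.0027701$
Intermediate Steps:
$L = 0$ ($L = 2 \cdot 0 = 0$)
$n{\left(d,Q \right)} = - d$ ($n{\left(d,Q \right)} = 0 - d = - d$)
$l = 361$ ($l = \left(\left(-4\right) \left(-3\right) + \left(\left(\left(-1\right) 0 + 4 \cdot 1\right) - -3\right)\right)^{2} = \left(12 + \left(\left(0 + 4\right) + 3\right)\right)^{2} = \left(12 + \left(4 + 3\right)\right)^{2} = \left(12 + 7\right)^{2} = 19^{2} = 361$)
$\frac{1}{l} = \frac{1}{361}$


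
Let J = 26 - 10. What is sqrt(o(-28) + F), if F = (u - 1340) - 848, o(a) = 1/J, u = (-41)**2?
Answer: I*sqrt(8111)/4 ≈ 22.515*I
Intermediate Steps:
J = 16
u = 1681
o(a) = 1/16
F = -507 (F = (1681 - 1340) - 848 = 341 - 848 = -507)
sqrt(o(-28) + F) = sqrt(1/16 - 507) = sqrt(-8111/16) = I*sqrt(8111)/4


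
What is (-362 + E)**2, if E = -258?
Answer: 384400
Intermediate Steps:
(-362 + E)**2 = (-362 - 258)**2 = (-620)**2 = 384400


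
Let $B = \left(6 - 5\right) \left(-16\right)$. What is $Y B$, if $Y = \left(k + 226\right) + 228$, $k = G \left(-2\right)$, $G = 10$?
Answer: $-6944$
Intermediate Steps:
$k = -20$ ($k = 10 \left(-2\right) = -20$)
$Y = 434$ ($Y = \left(-20 + 226\right) + 228 = 206 + 228 = 434$)
$B = -16$ ($B = \left(6 - 5\right) \left(-16\right) = 1 \left(-16\right) = -16$)
$Y B = 434 \left(-16\right) = -6944$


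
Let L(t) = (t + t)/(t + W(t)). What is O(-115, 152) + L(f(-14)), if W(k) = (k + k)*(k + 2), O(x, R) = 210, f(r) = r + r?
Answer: 10708/51 ≈ 209.96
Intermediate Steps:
f(r) = 2*r
W(k) = 2*k*(2 + k) (W(k) = (2*k)*(2 + k) = 2*k*(2 + k))
L(t) = 2*t/(t + 2*t*(2 + t)) (L(t) = (t + t)/(t + 2*t*(2 + t)) = (2*t)/(t + 2*t*(2 + t)) = 2*t/(t + 2*t*(2 + t)))
O(-115, 152) + L(f(-14)) = 210 + 2/(5 + 2*(2*(-14))) = 210 + 2/(5 + 2*(-28)) = 210 + 2/(5 - 56) = 210 + 2/(-51) = 210 + 2*(-1/51) = 210 - 2/51 = 10708/51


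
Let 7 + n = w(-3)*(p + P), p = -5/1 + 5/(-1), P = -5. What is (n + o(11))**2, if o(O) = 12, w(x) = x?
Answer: 2500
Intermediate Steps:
p = -10 (p = -5*1 + 5*(-1) = -5 - 5 = -10)
n = 38 (n = -7 - 3*(-10 - 5) = -7 - 3*(-15) = -7 + 45 = 38)
(n + o(11))**2 = (38 + 12)**2 = 50**2 = 2500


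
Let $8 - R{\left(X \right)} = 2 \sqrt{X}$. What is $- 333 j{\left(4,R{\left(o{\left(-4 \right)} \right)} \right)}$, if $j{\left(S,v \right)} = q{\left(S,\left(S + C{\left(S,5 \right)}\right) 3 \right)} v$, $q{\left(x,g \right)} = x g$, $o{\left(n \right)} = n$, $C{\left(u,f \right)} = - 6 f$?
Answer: $831168 - 415584 i \approx 8.3117 \cdot 10^{5} - 4.1558 \cdot 10^{5} i$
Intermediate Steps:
$C{\left(u,f \right)} = - 6 f$
$R{\left(X \right)} = 8 - 2 \sqrt{X}$
$q{\left(x,g \right)} = g x$
$j{\left(S,v \right)} = S v \left(-90 + 3 S\right)$ ($j{\left(S,v \right)} = \left(S - 30\right) 3 S v = \left(-30 + S\right) 3 S v = \left(-90 + 3 S\right) S v = S \left(-90 + 3 S\right) v = S v \left(-90 + 3 S\right)$)
$- 333 j{\left(4,R{\left(o{\left(-4 \right)} \right)} \right)} = - 333 \cdot 3 \cdot 4 \left(8 - 2 \sqrt{-4}\right) \left(-30 + 4\right) = - 333 \cdot 3 \cdot 4 \left(8 - 2 \cdot 2 i\right) \left(-26\right) = - 333 \cdot 3 \cdot 4 \left(8 - 4 i\right) \left(-26\right) = - 333 \left(-2496 + 1248 i\right) = 831168 - 415584 i$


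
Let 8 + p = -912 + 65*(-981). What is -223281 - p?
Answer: -158596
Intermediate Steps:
p = -64685 (p = -8 + (-912 + 65*(-981)) = -8 + (-912 - 63765) = -8 - 64677 = -64685)
-223281 - p = -223281 - 1*(-64685) = -223281 + 64685 = -158596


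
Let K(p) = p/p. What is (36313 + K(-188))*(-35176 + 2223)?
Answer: -1196655242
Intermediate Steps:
K(p) = 1
(36313 + K(-188))*(-35176 + 2223) = (36313 + 1)*(-35176 + 2223) = 36314*(-32953) = -1196655242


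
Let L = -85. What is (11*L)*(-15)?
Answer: 14025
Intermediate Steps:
(11*L)*(-15) = (11*(-85))*(-15) = -935*(-15) = 14025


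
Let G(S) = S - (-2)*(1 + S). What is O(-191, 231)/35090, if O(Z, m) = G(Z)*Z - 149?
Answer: 54456/17545 ≈ 3.1038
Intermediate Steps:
G(S) = 2 + 3*S (G(S) = S - (-2 - 2*S) = S + (2 + 2*S) = 2 + 3*S)
O(Z, m) = -149 + Z*(2 + 3*Z) (O(Z, m) = (2 + 3*Z)*Z - 149 = Z*(2 + 3*Z) - 149 = -149 + Z*(2 + 3*Z))
O(-191, 231)/35090 = (-149 - 191*(2 + 3*(-191)))/35090 = (-149 - 191*(2 - 573))*(1/35090) = (-149 - 191*(-571))*(1/35090) = (-149 + 109061)*(1/35090) = 108912*(1/35090) = 54456/17545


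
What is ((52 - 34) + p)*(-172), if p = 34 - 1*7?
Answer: -7740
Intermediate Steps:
p = 27 (p = 34 - 7 = 27)
((52 - 34) + p)*(-172) = ((52 - 34) + 27)*(-172) = (18 + 27)*(-172) = 45*(-172) = -7740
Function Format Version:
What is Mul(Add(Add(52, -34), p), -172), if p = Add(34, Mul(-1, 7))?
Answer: -7740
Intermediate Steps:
p = 27 (p = Add(34, -7) = 27)
Mul(Add(Add(52, -34), p), -172) = Mul(Add(Add(52, -34), 27), -172) = Mul(Add(18, 27), -172) = Mul(45, -172) = -7740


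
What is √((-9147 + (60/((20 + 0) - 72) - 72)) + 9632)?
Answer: √69602/13 ≈ 20.294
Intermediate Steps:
√((-9147 + (60/((20 + 0) - 72) - 72)) + 9632) = √((-9147 + (60/(20 - 72) - 72)) + 9632) = √((-9147 + (60/(-52) - 72)) + 9632) = √((-9147 + (60*(-1/52) - 72)) + 9632) = √((-9147 + (-15/13 - 72)) + 9632) = √((-9147 - 951/13) + 9632) = √(-119862/13 + 9632) = √(5354/13) = √69602/13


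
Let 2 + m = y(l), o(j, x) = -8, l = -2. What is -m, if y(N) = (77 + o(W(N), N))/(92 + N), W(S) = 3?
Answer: 37/30 ≈ 1.2333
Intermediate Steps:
y(N) = 69/(92 + N) (y(N) = (77 - 8)/(92 + N) = 69/(92 + N))
m = -37/30 (m = -2 + 69/(92 - 2) = -2 + 69/90 = -2 + 69*(1/90) = -2 + 23/30 = -37/30 ≈ -1.2333)
-m = -1*(-37/30) = 37/30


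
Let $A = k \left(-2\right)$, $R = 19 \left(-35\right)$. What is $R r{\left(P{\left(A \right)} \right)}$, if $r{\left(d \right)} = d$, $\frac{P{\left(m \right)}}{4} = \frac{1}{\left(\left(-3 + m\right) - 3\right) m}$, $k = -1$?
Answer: $\frac{665}{2} \approx 332.5$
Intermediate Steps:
$R = -665$
$A = 2$ ($A = \left(-1\right) \left(-2\right) = 2$)
$P{\left(m \right)} = \frac{4}{m \left(-6 + m\right)}$ ($P{\left(m \right)} = \frac{4}{\left(\left(-3 + m\right) - 3\right) m} = \frac{4}{\left(-6 + m\right) m} = \frac{4}{m \left(-6 + m\right)}$)
$R r{\left(P{\left(A \right)} \right)} = - 665 \frac{4}{2 \left(-6 + 2\right)} = - 665 \cdot 4 \cdot \frac{1}{2} \frac{1}{-4} = - 665 \cdot 4 \cdot \frac{1}{2} \left(- \frac{1}{4}\right) = \left(-665\right) \left(- \frac{1}{2}\right) = \frac{665}{2}$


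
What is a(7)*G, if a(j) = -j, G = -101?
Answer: 707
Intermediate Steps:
a(7)*G = -1*7*(-101) = -7*(-101) = 707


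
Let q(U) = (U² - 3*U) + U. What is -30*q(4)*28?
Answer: -6720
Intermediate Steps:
q(U) = U² - 2*U
-30*q(4)*28 = -120*(-2 + 4)*28 = -120*2*28 = -30*8*28 = -240*28 = -6720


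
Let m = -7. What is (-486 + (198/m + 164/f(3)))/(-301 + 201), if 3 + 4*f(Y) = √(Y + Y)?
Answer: 2048/175 + 164*√6/75 ≈ 17.059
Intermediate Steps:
f(Y) = -¾ + √2*√Y/4 (f(Y) = -¾ + √(Y + Y)/4 = -¾ + √(2*Y)/4 = -¾ + (√2*√Y)/4 = -¾ + √2*√Y/4)
(-486 + (198/m + 164/f(3)))/(-301 + 201) = (-486 + (198/(-7) + 164/(-¾ + √2*√3/4)))/(-301 + 201) = (-486 + (198*(-⅐) + 164/(-¾ + √6/4)))/(-100) = (-486 + (-198/7 + 164/(-¾ + √6/4)))*(-1/100) = (-3600/7 + 164/(-¾ + √6/4))*(-1/100) = 36/7 - 41/(25*(-¾ + √6/4))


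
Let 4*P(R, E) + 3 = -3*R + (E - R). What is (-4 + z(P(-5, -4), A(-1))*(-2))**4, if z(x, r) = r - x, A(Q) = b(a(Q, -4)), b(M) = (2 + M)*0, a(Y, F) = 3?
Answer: 625/16 ≈ 39.063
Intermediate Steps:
b(M) = 0
A(Q) = 0
P(R, E) = -3/4 - R + E/4 (P(R, E) = -3/4 + (-3*R + (E - R))/4 = -3/4 + (E - 4*R)/4 = -3/4 + (-R + E/4) = -3/4 - R + E/4)
(-4 + z(P(-5, -4), A(-1))*(-2))**4 = (-4 + (0 - (-3/4 - 1*(-5) + (1/4)*(-4)))*(-2))**4 = (-4 + (0 - (-3/4 + 5 - 1))*(-2))**4 = (-4 + (0 - 1*13/4)*(-2))**4 = (-4 + (0 - 13/4)*(-2))**4 = (-4 - 13/4*(-2))**4 = (-4 + 13/2)**4 = (5/2)**4 = 625/16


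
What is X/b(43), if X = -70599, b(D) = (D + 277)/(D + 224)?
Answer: -18849933/320 ≈ -58906.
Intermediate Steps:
b(D) = (277 + D)/(224 + D)
X/b(43) = -70599*(224 + 43)/(277 + 43) = -70599/(320/267) = -70599/((1/267)*320) = -70599/320/267 = -70599*267/320 = -18849933/320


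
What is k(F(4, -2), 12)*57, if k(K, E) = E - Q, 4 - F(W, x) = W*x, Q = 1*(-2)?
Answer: 798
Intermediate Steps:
Q = -2
F(W, x) = 4 - W*x
k(K, E) = 2 + E (k(K, E) = E - 1*(-2) = E + 2 = 2 + E)
k(F(4, -2), 12)*57 = (2 + 12)*57 = 14*57 = 798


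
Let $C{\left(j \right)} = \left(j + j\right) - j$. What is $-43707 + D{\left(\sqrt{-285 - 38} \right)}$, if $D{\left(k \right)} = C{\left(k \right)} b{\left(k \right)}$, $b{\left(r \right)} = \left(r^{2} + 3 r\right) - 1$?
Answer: $-44676 - 324 i \sqrt{323} \approx -44676.0 - 5823.0 i$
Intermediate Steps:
$C{\left(j \right)} = j$ ($C{\left(j \right)} = 2 j - j = j$)
$b{\left(r \right)} = -1 + r^{2} + 3 r$
$D{\left(k \right)} = k \left(-1 + k^{2} + 3 k\right)$
$-43707 + D{\left(\sqrt{-285 - 38} \right)} = -43707 + \sqrt{-285 - 38} \left(-1 + \left(\sqrt{-285 - 38}\right)^{2} + 3 \sqrt{-285 - 38}\right) = -43707 + \sqrt{-323} \left(-1 + \left(\sqrt{-323}\right)^{2} + 3 \sqrt{-323}\right) = -43707 + i \sqrt{323} \left(-1 + \left(i \sqrt{323}\right)^{2} + 3 i \sqrt{323}\right) = -43707 + i \sqrt{323} \left(-1 - 323 + 3 i \sqrt{323}\right) = -43707 + i \sqrt{323} \left(-324 + 3 i \sqrt{323}\right)$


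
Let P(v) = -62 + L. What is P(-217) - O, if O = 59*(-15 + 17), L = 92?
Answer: -88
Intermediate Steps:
O = 118 (O = 59*2 = 118)
P(v) = 30 (P(v) = -62 + 92 = 30)
P(-217) - O = 30 - 1*118 = 30 - 118 = -88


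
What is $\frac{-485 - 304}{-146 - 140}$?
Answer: $\frac{789}{286} \approx 2.7587$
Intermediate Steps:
$\frac{-485 - 304}{-146 - 140} = - \frac{789}{-146 - 140} = - \frac{789}{-286} = \left(-789\right) \left(- \frac{1}{286}\right) = \frac{789}{286}$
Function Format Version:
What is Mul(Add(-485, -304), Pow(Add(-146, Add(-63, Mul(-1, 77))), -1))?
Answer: Rational(789, 286) ≈ 2.7587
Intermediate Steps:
Mul(Add(-485, -304), Pow(Add(-146, Add(-63, Mul(-1, 77))), -1)) = Mul(-789, Pow(Add(-146, Add(-63, -77)), -1)) = Mul(-789, Pow(Add(-146, -140), -1)) = Mul(-789, Pow(-286, -1)) = Mul(-789, Rational(-1, 286)) = Rational(789, 286)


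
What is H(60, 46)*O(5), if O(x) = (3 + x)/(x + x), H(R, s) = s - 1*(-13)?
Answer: 236/5 ≈ 47.200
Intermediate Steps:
H(R, s) = 13 + s (H(R, s) = s + 13 = 13 + s)
O(x) = (3 + x)/(2*x) (O(x) = (3 + x)/((2*x)) = (3 + x)*(1/(2*x)) = (3 + x)/(2*x))
H(60, 46)*O(5) = (13 + 46)*((½)*(3 + 5)/5) = 59*((½)*(⅕)*8) = 59*(⅘) = 236/5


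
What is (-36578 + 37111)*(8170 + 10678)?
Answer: 10045984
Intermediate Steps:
(-36578 + 37111)*(8170 + 10678) = 533*18848 = 10045984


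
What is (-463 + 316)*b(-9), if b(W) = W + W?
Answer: 2646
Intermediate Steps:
b(W) = 2*W
(-463 + 316)*b(-9) = (-463 + 316)*(2*(-9)) = -147*(-18) = 2646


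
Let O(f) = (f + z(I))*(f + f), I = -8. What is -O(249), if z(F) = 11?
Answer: -129480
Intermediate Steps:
O(f) = 2*f*(11 + f) (O(f) = (f + 11)*(f + f) = (11 + f)*(2*f) = 2*f*(11 + f))
-O(249) = -2*249*(11 + 249) = -2*249*260 = -1*129480 = -129480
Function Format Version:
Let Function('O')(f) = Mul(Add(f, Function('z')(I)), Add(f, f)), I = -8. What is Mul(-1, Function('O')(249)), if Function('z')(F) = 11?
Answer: -129480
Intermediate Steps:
Function('O')(f) = Mul(2, f, Add(11, f)) (Function('O')(f) = Mul(Add(f, 11), Add(f, f)) = Mul(Add(11, f), Mul(2, f)) = Mul(2, f, Add(11, f)))
Mul(-1, Function('O')(249)) = Mul(-1, Mul(2, 249, Add(11, 249))) = Mul(-1, Mul(2, 249, 260)) = Mul(-1, 129480) = -129480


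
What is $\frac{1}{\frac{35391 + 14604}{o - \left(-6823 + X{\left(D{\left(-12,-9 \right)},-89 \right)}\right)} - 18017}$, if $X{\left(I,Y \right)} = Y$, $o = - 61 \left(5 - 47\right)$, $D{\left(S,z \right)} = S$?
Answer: $- \frac{3158}{56881021} \approx -5.5519 \cdot 10^{-5}$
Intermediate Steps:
$o = 2562$ ($o = \left(-61\right) \left(-42\right) = 2562$)
$\frac{1}{\frac{35391 + 14604}{o - \left(-6823 + X{\left(D{\left(-12,-9 \right)},-89 \right)}\right)} - 18017} = \frac{1}{\frac{35391 + 14604}{2562 + \left(6823 - -89\right)} - 18017} = \frac{1}{\frac{49995}{2562 + \left(6823 + 89\right)} - 18017} = \frac{1}{\frac{49995}{2562 + 6912} - 18017} = \frac{1}{\frac{49995}{9474} - 18017} = \frac{1}{49995 \cdot \frac{1}{9474} - 18017} = \frac{1}{\frac{16665}{3158} - 18017} = \frac{1}{- \frac{56881021}{3158}} = - \frac{3158}{56881021}$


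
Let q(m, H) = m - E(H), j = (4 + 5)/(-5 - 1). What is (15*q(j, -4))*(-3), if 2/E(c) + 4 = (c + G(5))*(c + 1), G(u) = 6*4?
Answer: 2115/32 ≈ 66.094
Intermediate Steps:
G(u) = 24
E(c) = 2/(-4 + (1 + c)*(24 + c)) (E(c) = 2/(-4 + (c + 24)*(c + 1)) = 2/(-4 + (24 + c)*(1 + c)) = 2/(-4 + (1 + c)*(24 + c)))
j = -3/2 (j = 9/(-6) = 9*(-⅙) = -3/2 ≈ -1.5000)
q(m, H) = m - 2/(20 + H² + 25*H)
(15*q(j, -4))*(-3) = (15*((-2 - 3*(20 + (-4)² + 25*(-4))/2)/(20 + (-4)² + 25*(-4))))*(-3) = (15*((-2 - 3*(20 + 16 - 100)/2)/(20 + 16 - 100)))*(-3) = (15*((-2 - 3/2*(-64))/(-64)))*(-3) = (15*(-(-2 + 96)/64))*(-3) = (15*(-1/64*94))*(-3) = (15*(-47/32))*(-3) = -705/32*(-3) = 2115/32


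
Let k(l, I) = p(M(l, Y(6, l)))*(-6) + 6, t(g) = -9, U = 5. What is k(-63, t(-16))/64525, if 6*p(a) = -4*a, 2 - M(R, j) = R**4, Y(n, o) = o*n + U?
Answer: -12602366/12905 ≈ -976.55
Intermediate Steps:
Y(n, o) = 5 + n*o (Y(n, o) = o*n + 5 = n*o + 5 = 5 + n*o)
M(R, j) = 2 - R**4
p(a) = -2*a/3 (p(a) = (-4*a)/6 = -2*a/3)
k(l, I) = 14 - 4*l**4 (k(l, I) = -2*(2 - l**4)/3*(-6) + 6 = (-4/3 + 2*l**4/3)*(-6) + 6 = (8 - 4*l**4) + 6 = 14 - 4*l**4)
k(-63, t(-16))/64525 = (14 - 4*(-63)**4)/64525 = (14 - 4*15752961)*(1/64525) = (14 - 63011844)*(1/64525) = -63011830*1/64525 = -12602366/12905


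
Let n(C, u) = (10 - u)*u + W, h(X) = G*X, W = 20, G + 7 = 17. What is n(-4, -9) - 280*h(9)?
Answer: -25351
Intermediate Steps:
G = 10 (G = -7 + 17 = 10)
h(X) = 10*X
n(C, u) = 20 + u*(10 - u) (n(C, u) = (10 - u)*u + 20 = u*(10 - u) + 20 = 20 + u*(10 - u))
n(-4, -9) - 280*h(9) = (20 - 1*(-9)**2 + 10*(-9)) - 2800*9 = (20 - 1*81 - 90) - 280*90 = (20 - 81 - 90) - 25200 = -151 - 25200 = -25351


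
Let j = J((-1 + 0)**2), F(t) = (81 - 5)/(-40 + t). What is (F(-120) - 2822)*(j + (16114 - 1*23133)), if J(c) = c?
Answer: 396162591/20 ≈ 1.9808e+7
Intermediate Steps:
F(t) = 76/(-40 + t)
j = 1 (j = (-1 + 0)**2 = (-1)**2 = 1)
(F(-120) - 2822)*(j + (16114 - 1*23133)) = (76/(-40 - 120) - 2822)*(1 + (16114 - 1*23133)) = (76/(-160) - 2822)*(1 + (16114 - 23133)) = (76*(-1/160) - 2822)*(1 - 7019) = (-19/40 - 2822)*(-7018) = -112899/40*(-7018) = 396162591/20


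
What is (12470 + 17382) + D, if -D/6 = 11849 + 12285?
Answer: -114952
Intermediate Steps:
D = -144804 (D = -6*(11849 + 12285) = -6*24134 = -144804)
(12470 + 17382) + D = (12470 + 17382) - 144804 = 29852 - 144804 = -114952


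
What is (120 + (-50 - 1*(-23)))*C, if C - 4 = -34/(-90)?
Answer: 6107/15 ≈ 407.13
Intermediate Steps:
C = 197/45 (C = 4 - 34/(-90) = 4 - 34*(-1/90) = 4 + 17/45 = 197/45 ≈ 4.3778)
(120 + (-50 - 1*(-23)))*C = (120 + (-50 - 1*(-23)))*(197/45) = (120 + (-50 + 23))*(197/45) = (120 - 27)*(197/45) = 93*(197/45) = 6107/15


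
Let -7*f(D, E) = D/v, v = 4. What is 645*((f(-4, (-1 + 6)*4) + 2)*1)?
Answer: 9675/7 ≈ 1382.1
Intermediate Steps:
f(D, E) = -D/28 (f(D, E) = -D/(7*4) = -D/28)
645*((f(-4, (-1 + 6)*4) + 2)*1) = 645*((-1/28*(-4) + 2)*1) = 645*((⅐ + 2)*1) = 645*((15/7)*1) = 645*(15/7) = 9675/7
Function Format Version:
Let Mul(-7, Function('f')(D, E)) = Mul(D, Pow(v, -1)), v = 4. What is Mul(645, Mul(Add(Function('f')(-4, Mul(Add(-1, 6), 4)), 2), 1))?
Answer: Rational(9675, 7) ≈ 1382.1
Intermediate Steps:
Function('f')(D, E) = Mul(Rational(-1, 28), D) (Function('f')(D, E) = Mul(Rational(-1, 7), Mul(D, Pow(4, -1))) = Mul(Rational(-1, 7), Mul(D, Rational(1, 4))) = Mul(Rational(-1, 7), Mul(Rational(1, 4), D)) = Mul(Rational(-1, 28), D))
Mul(645, Mul(Add(Function('f')(-4, Mul(Add(-1, 6), 4)), 2), 1)) = Mul(645, Mul(Add(Mul(Rational(-1, 28), -4), 2), 1)) = Mul(645, Mul(Add(Rational(1, 7), 2), 1)) = Mul(645, Mul(Rational(15, 7), 1)) = Mul(645, Rational(15, 7)) = Rational(9675, 7)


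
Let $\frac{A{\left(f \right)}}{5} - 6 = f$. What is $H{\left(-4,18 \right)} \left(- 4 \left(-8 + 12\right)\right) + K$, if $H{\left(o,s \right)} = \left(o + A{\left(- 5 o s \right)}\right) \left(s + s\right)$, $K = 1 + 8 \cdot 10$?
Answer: $-1051695$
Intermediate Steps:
$A{\left(f \right)} = 30 + 5 f$
$K = 81$ ($K = 1 + 80 = 81$)
$H{\left(o,s \right)} = 2 s \left(30 + o - 25 o s\right)$ ($H{\left(o,s \right)} = \left(o + \left(30 + 5 - 5 o s\right)\right) \left(s + s\right) = \left(o + \left(30 + 5 \left(- 5 o s\right)\right)\right) 2 s = \left(o - \left(-30 + 25 o s\right)\right) 2 s = \left(30 + o - 25 o s\right) 2 s = 2 s \left(30 + o - 25 o s\right)$)
$H{\left(-4,18 \right)} \left(- 4 \left(-8 + 12\right)\right) + K = 2 \cdot 18 \left(30 - 4 - \left(-100\right) 18\right) \left(- 4 \left(-8 + 12\right)\right) + 81 = 2 \cdot 18 \left(30 - 4 + 1800\right) \left(\left(-4\right) 4\right) + 81 = 2 \cdot 18 \cdot 1826 \left(-16\right) + 81 = 65736 \left(-16\right) + 81 = -1051776 + 81 = -1051695$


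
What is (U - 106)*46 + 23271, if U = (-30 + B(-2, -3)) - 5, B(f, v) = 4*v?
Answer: 16233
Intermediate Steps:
U = -47 (U = (-30 + 4*(-3)) - 5 = (-30 - 12) - 5 = -42 - 5 = -47)
(U - 106)*46 + 23271 = (-47 - 106)*46 + 23271 = -153*46 + 23271 = -7038 + 23271 = 16233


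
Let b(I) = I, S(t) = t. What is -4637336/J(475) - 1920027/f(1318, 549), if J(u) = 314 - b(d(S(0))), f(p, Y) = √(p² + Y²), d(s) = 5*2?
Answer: -579667/38 - 1920027*√81541/407705 ≈ -16599.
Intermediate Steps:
d(s) = 10
f(p, Y) = √(Y² + p²)
J(u) = 304 (J(u) = 314 - 1*10 = 314 - 10 = 304)
-4637336/J(475) - 1920027/f(1318, 549) = -4637336/304 - 1920027/√(549² + 1318²) = -4637336*1/304 - 1920027/√(301401 + 1737124) = -579667/38 - 1920027*√81541/407705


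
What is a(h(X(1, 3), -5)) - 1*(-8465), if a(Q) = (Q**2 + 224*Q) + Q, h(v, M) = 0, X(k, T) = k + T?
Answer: 8465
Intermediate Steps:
X(k, T) = T + k
a(Q) = Q**2 + 225*Q
a(h(X(1, 3), -5)) - 1*(-8465) = 0*(225 + 0) - 1*(-8465) = 0*225 + 8465 = 0 + 8465 = 8465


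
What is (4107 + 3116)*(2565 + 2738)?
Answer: 38303569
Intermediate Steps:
(4107 + 3116)*(2565 + 2738) = 7223*5303 = 38303569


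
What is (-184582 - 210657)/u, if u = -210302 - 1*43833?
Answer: 395239/254135 ≈ 1.5552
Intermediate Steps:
u = -254135 (u = -210302 - 43833 = -254135)
(-184582 - 210657)/u = (-184582 - 210657)/(-254135) = -395239*(-1/254135) = 395239/254135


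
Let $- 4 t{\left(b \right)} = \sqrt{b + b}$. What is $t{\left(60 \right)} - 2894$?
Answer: $-2894 - \frac{\sqrt{30}}{2} \approx -2896.7$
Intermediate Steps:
$t{\left(b \right)} = - \frac{\sqrt{2} \sqrt{b}}{4}$ ($t{\left(b \right)} = - \frac{\sqrt{b + b}}{4} = - \frac{\sqrt{2 b}}{4} = - \frac{\sqrt{2} \sqrt{b}}{4}$)
$t{\left(60 \right)} - 2894 = - \frac{\sqrt{2} \sqrt{60}}{4} - 2894 = - \frac{\sqrt{2} \cdot 2 \sqrt{15}}{4} - 2894 = - \frac{\sqrt{30}}{2} - 2894 = -2894 - \frac{\sqrt{30}}{2}$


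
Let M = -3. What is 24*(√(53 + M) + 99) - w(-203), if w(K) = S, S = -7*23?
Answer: 2537 + 120*√2 ≈ 2706.7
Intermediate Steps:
S = -161
w(K) = -161
24*(√(53 + M) + 99) - w(-203) = 24*(√(53 - 3) + 99) - 1*(-161) = 24*(√50 + 99) + 161 = 24*(5*√2 + 99) + 161 = 24*(99 + 5*√2) + 161 = (2376 + 120*√2) + 161 = 2537 + 120*√2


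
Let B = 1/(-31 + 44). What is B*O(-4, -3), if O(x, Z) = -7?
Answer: -7/13 ≈ -0.53846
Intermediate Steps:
B = 1/13 ≈ 0.076923
B*O(-4, -3) = (1/13)*(-7) = -7/13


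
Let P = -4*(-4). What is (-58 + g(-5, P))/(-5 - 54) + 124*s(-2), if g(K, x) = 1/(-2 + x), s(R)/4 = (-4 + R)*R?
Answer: 4917163/826 ≈ 5953.0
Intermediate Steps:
P = 16
s(R) = 4*R*(-4 + R) (s(R) = 4*((-4 + R)*R) = 4*(R*(-4 + R)) = 4*R*(-4 + R))
(-58 + g(-5, P))/(-5 - 54) + 124*s(-2) = (-58 + 1/(-2 + 16))/(-5 - 54) + 124*(4*(-2)*(-4 - 2)) = (-58 + 1/14)/(-59) + 124*(4*(-2)*(-6)) = (-58 + 1/14)*(-1/59) + 124*48 = -811/14*(-1/59) + 5952 = 811/826 + 5952 = 4917163/826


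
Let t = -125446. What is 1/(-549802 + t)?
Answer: -1/675248 ≈ -1.4809e-6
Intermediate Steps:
1/(-549802 + t) = 1/(-549802 - 125446) = 1/(-675248) = -1/675248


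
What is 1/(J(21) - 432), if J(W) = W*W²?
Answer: 1/8829 ≈ 0.00011326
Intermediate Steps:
J(W) = W³
1/(J(21) - 432) = 1/(21³ - 432) = 1/(9261 - 432) = 1/8829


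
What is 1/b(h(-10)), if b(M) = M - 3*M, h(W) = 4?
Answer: -1/8 ≈ -0.12500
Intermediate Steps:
b(M) = -2*M
1/b(h(-10)) = 1/(-2*4) = 1/(-8) = -1/8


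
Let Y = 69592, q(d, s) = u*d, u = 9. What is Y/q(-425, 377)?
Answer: -69592/3825 ≈ -18.194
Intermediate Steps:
q(d, s) = 9*d
Y/q(-425, 377) = 69592/((9*(-425))) = 69592/(-3825) = 69592*(-1/3825) = -69592/3825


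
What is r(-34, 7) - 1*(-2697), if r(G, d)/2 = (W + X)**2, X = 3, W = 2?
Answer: 2747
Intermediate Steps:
r(G, d) = 50 (r(G, d) = 2*(2 + 3)**2 = 2*5**2 = 2*25 = 50)
r(-34, 7) - 1*(-2697) = 50 - 1*(-2697) = 50 + 2697 = 2747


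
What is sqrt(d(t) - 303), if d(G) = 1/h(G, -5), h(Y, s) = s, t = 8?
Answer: 2*I*sqrt(1895)/5 ≈ 17.413*I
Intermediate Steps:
d(G) = -1/5 (d(G) = 1/(-5) = -1/5)
sqrt(d(t) - 303) = sqrt(-1/5 - 303) = sqrt(-1516/5) = 2*I*sqrt(1895)/5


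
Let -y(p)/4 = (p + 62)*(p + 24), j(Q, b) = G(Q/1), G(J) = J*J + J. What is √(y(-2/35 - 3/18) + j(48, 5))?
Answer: I*√38843389/105 ≈ 59.357*I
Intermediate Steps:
G(J) = J + J² (G(J) = J² + J = J + J²)
j(Q, b) = Q*(1 + Q) (j(Q, b) = (Q/1)*(1 + Q/1) = (Q*1)*(1 + Q*1) = Q*(1 + Q))
y(p) = -4*(24 + p)*(62 + p) (y(p) = -4*(p + 62)*(p + 24) = -4*(62 + p)*(24 + p) = -4*(24 + p)*(62 + p))
√(y(-2/35 - 3/18) + j(48, 5)) = √((-5952 - 344*(-2/35 - 3/18) - 4*(-2/35 - 3/18)²) + 48*(1 + 48)) = √((-5952 - 344*(-2*1/35 - 3*1/18) - 4*(-2*1/35 - 3*1/18)²) + 48*49) = √((-5952 - 344*(-2/35 - ⅙) - 4*(-2/35 - ⅙)²) + 2352) = √((-5952 - 344*(-47/210) - 4*(-47/210)²) + 2352) = √((-5952 + 8084/105 - 4*2209/44100) + 2352) = √((-5952 + 8084/105 - 2209/11025) + 2352) = √(-64774189/11025 + 2352) = √(-38843389/11025) = I*√38843389/105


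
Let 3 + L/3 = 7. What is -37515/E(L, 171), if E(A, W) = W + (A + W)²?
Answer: -2501/2244 ≈ -1.1145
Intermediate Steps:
L = 12 (L = -9 + 3*7 = -9 + 21 = 12)
-37515/E(L, 171) = -37515/(171 + (12 + 171)²) = -37515/(171 + 183²) = -37515/(171 + 33489) = -37515/33660 = -37515*1/33660 = -2501/2244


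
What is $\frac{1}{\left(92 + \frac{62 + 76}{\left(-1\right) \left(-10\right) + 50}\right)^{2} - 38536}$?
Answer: $- \frac{100}{2964351} \approx -3.3734 \cdot 10^{-5}$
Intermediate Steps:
$\frac{1}{\left(92 + \frac{62 + 76}{\left(-1\right) \left(-10\right) + 50}\right)^{2} - 38536} = \frac{1}{\left(92 + \frac{138}{10 + 50}\right)^{2} - 38536} = \frac{1}{\left(92 + \frac{138}{60}\right)^{2} - 38536} = \frac{1}{\left(92 + 138 \cdot \frac{1}{60}\right)^{2} - 38536} = \frac{1}{\left(92 + \frac{23}{10}\right)^{2} - 38536} = \frac{1}{\left(\frac{943}{10}\right)^{2} - 38536} = \frac{1}{\frac{889249}{100} - 38536} = \frac{1}{- \frac{2964351}{100}} = - \frac{100}{2964351}$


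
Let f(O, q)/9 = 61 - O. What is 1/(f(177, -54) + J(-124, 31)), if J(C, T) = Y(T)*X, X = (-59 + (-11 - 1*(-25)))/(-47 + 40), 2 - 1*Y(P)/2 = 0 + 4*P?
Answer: -7/18288 ≈ -0.00038276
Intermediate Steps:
f(O, q) = 549 - 9*O (f(O, q) = 9*(61 - O) = 549 - 9*O)
Y(P) = 4 - 8*P (Y(P) = 4 - 2*(0 + 4*P) = 4 - 8*P)
X = 45/7 (X = (-59 + (-11 + 25))/(-7) = (-59 + 14)*(-⅐) = -45*(-⅐) = 45/7 ≈ 6.4286)
J(C, T) = 180/7 - 360*T/7 (J(C, T) = (4 - 8*T)*(45/7) = 180/7 - 360*T/7)
1/(f(177, -54) + J(-124, 31)) = 1/((549 - 9*177) + (180/7 - 360/7*31)) = 1/((549 - 1593) + (180/7 - 11160/7)) = 1/(-1044 - 10980/7) = 1/(-18288/7) = -7/18288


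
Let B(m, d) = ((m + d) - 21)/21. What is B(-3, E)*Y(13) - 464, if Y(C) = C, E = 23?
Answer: -9757/21 ≈ -464.62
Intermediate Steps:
B(m, d) = -1 + d/21 + m/21 (B(m, d) = ((d + m) - 21)*(1/21) = (-21 + d + m)*(1/21) = -1 + d/21 + m/21)
B(-3, E)*Y(13) - 464 = (-1 + (1/21)*23 + (1/21)*(-3))*13 - 464 = (-1 + 23/21 - ⅐)*13 - 464 = -1/21*13 - 464 = -13/21 - 464 = -9757/21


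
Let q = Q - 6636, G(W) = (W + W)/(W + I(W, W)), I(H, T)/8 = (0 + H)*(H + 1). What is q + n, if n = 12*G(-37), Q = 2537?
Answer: -1176437/287 ≈ -4099.1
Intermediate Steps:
I(H, T) = 8*H*(1 + H) (I(H, T) = 8*((0 + H)*(H + 1)) = 8*(H*(1 + H)) = 8*H*(1 + H))
G(W) = 2*W/(W + 8*W*(1 + W)) (G(W) = (W + W)/(W + 8*W*(1 + W)) = (2*W)/(W + 8*W*(1 + W)) = 2*W/(W + 8*W*(1 + W)))
n = -24/287 (n = 12*(2/(9 + 8*(-37))) = 12*(2/(9 - 296)) = 12*(2/(-287)) = 12*(2*(-1/287)) = 12*(-2/287) = -24/287 ≈ -0.083624)
q = -4099 (q = 2537 - 6636 = -4099)
q + n = -4099 - 24/287 = -1176437/287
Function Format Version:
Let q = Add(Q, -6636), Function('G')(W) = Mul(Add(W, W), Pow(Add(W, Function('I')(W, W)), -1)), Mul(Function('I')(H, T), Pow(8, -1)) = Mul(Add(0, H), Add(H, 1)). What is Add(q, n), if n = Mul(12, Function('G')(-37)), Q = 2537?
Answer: Rational(-1176437, 287) ≈ -4099.1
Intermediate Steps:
Function('I')(H, T) = Mul(8, H, Add(1, H)) (Function('I')(H, T) = Mul(8, Mul(Add(0, H), Add(H, 1))) = Mul(8, Mul(H, Add(1, H))) = Mul(8, H, Add(1, H)))
Function('G')(W) = Mul(2, W, Pow(Add(W, Mul(8, W, Add(1, W))), -1)) (Function('G')(W) = Mul(Add(W, W), Pow(Add(W, Mul(8, W, Add(1, W))), -1)) = Mul(Mul(2, W), Pow(Add(W, Mul(8, W, Add(1, W))), -1)) = Mul(2, W, Pow(Add(W, Mul(8, W, Add(1, W))), -1)))
n = Rational(-24, 287) (n = Mul(12, Mul(2, Pow(Add(9, Mul(8, -37)), -1))) = Mul(12, Mul(2, Pow(Add(9, -296), -1))) = Mul(12, Mul(2, Pow(-287, -1))) = Mul(12, Mul(2, Rational(-1, 287))) = Mul(12, Rational(-2, 287)) = Rational(-24, 287) ≈ -0.083624)
q = -4099 (q = Add(2537, -6636) = -4099)
Add(q, n) = Add(-4099, Rational(-24, 287)) = Rational(-1176437, 287)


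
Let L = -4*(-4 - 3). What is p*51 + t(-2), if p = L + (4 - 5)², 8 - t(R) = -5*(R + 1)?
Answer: 1482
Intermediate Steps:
t(R) = 13 + 5*R (t(R) = 8 - (-5)*(R + 1) = 8 - (-5)*(1 + R) = 8 - (-5 - 5*R) = 8 + (5 + 5*R) = 13 + 5*R)
L = 28 (L = -4*(-7) = 28)
p = 29 (p = 28 + (4 - 5)² = 28 + (-1)² = 28 + 1 = 29)
p*51 + t(-2) = 29*51 + (13 + 5*(-2)) = 1479 + (13 - 10) = 1479 + 3 = 1482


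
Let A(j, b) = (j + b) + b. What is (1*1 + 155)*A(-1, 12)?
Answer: 3588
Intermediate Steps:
A(j, b) = j + 2*b (A(j, b) = (b + j) + b = j + 2*b)
(1*1 + 155)*A(-1, 12) = (1*1 + 155)*(-1 + 2*12) = (1 + 155)*(-1 + 24) = 156*23 = 3588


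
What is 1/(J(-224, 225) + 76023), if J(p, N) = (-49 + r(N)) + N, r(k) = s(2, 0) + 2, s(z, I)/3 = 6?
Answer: 1/76219 ≈ 1.3120e-5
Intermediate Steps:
s(z, I) = 18 (s(z, I) = 3*6 = 18)
r(k) = 20 (r(k) = 18 + 2 = 20)
J(p, N) = -29 + N (J(p, N) = (-49 + 20) + N = -29 + N)
1/(J(-224, 225) + 76023) = 1/((-29 + 225) + 76023) = 1/(196 + 76023) = 1/76219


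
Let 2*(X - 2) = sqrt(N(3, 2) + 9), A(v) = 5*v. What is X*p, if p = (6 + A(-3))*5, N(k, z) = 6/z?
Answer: -90 - 45*sqrt(3) ≈ -167.94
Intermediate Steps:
X = 2 + sqrt(3) (X = 2 + sqrt(6/2 + 9)/2 = 2 + sqrt(6*(1/2) + 9)/2 = 2 + sqrt(3 + 9)/2 = 2 + sqrt(12)/2 = 2 + (2*sqrt(3))/2 = 2 + sqrt(3) ≈ 3.7321)
p = -45 (p = (6 + 5*(-3))*5 = (6 - 15)*5 = -9*5 = -45)
X*p = (2 + sqrt(3))*(-45) = -90 - 45*sqrt(3)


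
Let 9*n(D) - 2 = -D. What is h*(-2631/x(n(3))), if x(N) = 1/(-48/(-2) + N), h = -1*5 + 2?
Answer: 188555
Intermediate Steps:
n(D) = 2/9 - D/9 (n(D) = 2/9 + (-D)/9 = 2/9 - D/9)
h = -3 (h = -5 + 2 = -3)
x(N) = 1/(24 + N) (x(N) = 1/(-48*(-½) + N) = 1/(24 + N))
h*(-2631/x(n(3))) = -(-7893)/(1/(24 + (2/9 - ⅑*3))) = -(-7893)/(1/(24 + (2/9 - ⅓))) = -(-7893)/(1/(24 - ⅑)) = -(-7893)/(1/(215/9)) = -(-7893)/9/215 = -(-7893)*215/9 = -3*(-188555/3) = 188555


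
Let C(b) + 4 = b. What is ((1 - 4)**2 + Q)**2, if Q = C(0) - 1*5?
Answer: 0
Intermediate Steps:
C(b) = -4 + b
Q = -9 (Q = (-4 + 0) - 1*5 = -4 - 5 = -9)
((1 - 4)**2 + Q)**2 = ((1 - 4)**2 - 9)**2 = ((-3)**2 - 9)**2 = (9 - 9)**2 = 0**2 = 0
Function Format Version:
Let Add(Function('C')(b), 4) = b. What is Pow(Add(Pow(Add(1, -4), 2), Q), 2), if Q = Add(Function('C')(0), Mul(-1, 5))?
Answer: 0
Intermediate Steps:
Function('C')(b) = Add(-4, b)
Q = -9 (Q = Add(Add(-4, 0), Mul(-1, 5)) = Add(-4, -5) = -9)
Pow(Add(Pow(Add(1, -4), 2), Q), 2) = Pow(Add(Pow(Add(1, -4), 2), -9), 2) = Pow(Add(Pow(-3, 2), -9), 2) = Pow(Add(9, -9), 2) = Pow(0, 2) = 0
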